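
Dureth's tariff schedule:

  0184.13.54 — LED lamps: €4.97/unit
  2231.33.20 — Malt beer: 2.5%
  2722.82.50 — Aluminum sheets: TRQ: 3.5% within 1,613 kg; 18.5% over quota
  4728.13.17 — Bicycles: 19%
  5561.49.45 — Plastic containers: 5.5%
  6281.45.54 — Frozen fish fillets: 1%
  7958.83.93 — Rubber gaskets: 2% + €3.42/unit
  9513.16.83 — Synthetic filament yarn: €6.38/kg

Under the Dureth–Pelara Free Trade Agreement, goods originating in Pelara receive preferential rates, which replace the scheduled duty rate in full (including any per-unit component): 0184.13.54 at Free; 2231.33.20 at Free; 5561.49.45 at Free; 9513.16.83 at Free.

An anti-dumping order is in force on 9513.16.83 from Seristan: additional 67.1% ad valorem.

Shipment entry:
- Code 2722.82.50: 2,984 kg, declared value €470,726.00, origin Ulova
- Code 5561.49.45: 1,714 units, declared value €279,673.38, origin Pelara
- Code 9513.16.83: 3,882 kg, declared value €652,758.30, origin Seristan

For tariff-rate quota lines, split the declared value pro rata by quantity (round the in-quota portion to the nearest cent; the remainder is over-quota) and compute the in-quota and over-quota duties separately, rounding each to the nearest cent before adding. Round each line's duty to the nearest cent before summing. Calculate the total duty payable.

Line 1 (2722.82.50, Ulova, 2,984 kg, €470,726.00):
Code 2722.82.50 is under a tariff-rate quota (threshold 1,613 kg). In-quota: 1,613 kg at 3.5%; over-quota: 1,371 kg at 18.5%.
Pro-rata value split: in-quota = €470,726.00 × 1,613/2,984 = €254,450.75; over-quota = €470,726.00 − €254,450.75 = €216,275.25.
In-quota duty = €254,450.75 × 3.5% = €8,905.78. Over-quota duty = €216,275.25 × 18.5% = €40,010.92.
Line duty = €8,905.78 + €40,010.92 = €48,916.70.
Line 2 (5561.49.45, Pelara, 1,714 units, €279,673.38):
Base rate for 5561.49.45 is 5.5%.
Origin Pelara qualifies under the Dureth–Pelara agreement and 5561.49.45 is covered: preferential rate Free applies instead.
Duty = €279,673.38 × 0% = €0.00.
Line 3 (9513.16.83, Seristan, 3,882 kg, €652,758.30):
Base rate for 9513.16.83 is €6.38/kg.
9513.16.83 has an FTA preferential rate, but origin Seristan is not Pelara; base rate stands.
Additional duty on 9513.16.83 from Seristan: +67.1% ad valorem. Applied ad valorem rate = 67.1%.
Duty = €652,758.30 × 67.1% + 3,882 × €6.38 = €462,767.98.
Total = €48,916.70 + €0.00 + €462,767.98 = €511,684.68.

€511,684.68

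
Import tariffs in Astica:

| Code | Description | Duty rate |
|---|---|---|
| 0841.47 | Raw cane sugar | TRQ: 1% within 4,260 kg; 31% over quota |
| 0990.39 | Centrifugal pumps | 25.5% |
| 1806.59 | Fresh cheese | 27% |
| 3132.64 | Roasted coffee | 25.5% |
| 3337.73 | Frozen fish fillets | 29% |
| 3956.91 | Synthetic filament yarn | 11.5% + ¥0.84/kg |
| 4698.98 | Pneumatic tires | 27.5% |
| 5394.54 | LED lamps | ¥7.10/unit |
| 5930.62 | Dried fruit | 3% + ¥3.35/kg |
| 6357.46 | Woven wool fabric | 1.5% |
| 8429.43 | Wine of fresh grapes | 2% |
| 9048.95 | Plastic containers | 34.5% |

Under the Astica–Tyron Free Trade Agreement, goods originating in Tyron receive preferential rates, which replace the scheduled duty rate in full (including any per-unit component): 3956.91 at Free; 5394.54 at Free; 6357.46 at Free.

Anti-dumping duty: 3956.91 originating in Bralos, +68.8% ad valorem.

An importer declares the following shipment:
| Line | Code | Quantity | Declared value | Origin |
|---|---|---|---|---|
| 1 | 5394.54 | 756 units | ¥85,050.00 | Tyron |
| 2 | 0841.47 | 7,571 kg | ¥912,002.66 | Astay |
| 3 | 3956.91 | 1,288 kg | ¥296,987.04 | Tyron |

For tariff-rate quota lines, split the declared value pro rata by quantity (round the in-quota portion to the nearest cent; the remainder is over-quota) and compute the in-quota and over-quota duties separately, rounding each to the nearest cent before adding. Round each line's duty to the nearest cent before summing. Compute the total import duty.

¥128,772.95

Line 1 (5394.54, Tyron, 756 units, ¥85,050.00):
Base rate for 5394.54 is ¥7.10/unit.
Origin Tyron qualifies under the Astica–Tyron agreement and 5394.54 is covered: preferential rate Free applies instead.
Duty = ¥85,050.00 × 0% = ¥0.00.
Line 2 (0841.47, Astay, 7,571 kg, ¥912,002.66):
Code 0841.47 is under a tariff-rate quota (threshold 4,260 kg). In-quota: 4,260 kg at 1%; over-quota: 3,311 kg at 31%.
Pro-rata value split: in-quota = ¥912,002.66 × 4,260/7,571 = ¥513,159.60; over-quota = ¥912,002.66 − ¥513,159.60 = ¥398,843.06.
In-quota duty = ¥513,159.60 × 1% = ¥5,131.60. Over-quota duty = ¥398,843.06 × 31% = ¥123,641.35.
Line duty = ¥5,131.60 + ¥123,641.35 = ¥128,772.95.
Line 3 (3956.91, Tyron, 1,288 kg, ¥296,987.04):
Base rate for 3956.91 is 11.5% + ¥0.84/kg.
Origin Tyron qualifies under the Astica–Tyron agreement and 3956.91 is covered: preferential rate Free applies instead.
The additional-duty order on 3956.91 targets Bralos, not Tyron; it does not apply.
Duty = ¥296,987.04 × 0% = ¥0.00.
Total = ¥0.00 + ¥128,772.95 + ¥0.00 = ¥128,772.95.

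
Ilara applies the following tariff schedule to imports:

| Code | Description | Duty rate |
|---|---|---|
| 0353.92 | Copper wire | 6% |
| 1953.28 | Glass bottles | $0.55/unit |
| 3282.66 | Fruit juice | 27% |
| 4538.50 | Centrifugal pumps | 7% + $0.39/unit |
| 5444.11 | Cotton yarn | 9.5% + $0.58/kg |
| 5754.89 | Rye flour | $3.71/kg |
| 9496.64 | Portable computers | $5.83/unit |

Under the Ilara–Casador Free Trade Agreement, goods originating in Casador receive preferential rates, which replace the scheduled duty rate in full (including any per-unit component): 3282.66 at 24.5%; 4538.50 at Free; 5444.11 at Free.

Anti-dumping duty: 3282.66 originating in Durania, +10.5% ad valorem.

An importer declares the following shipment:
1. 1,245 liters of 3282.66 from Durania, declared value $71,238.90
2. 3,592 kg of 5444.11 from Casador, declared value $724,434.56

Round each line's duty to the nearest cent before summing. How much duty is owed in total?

$26,714.59

Line 1 (3282.66, Durania, 1,245 liters, $71,238.90):
Base rate for 3282.66 is 27%.
3282.66 has an FTA preferential rate, but origin Durania is not Casador; base rate stands.
Additional duty on 3282.66 from Durania: +10.5%. Applied ad valorem rate: 27% + 10.5% = 37.5%.
Duty = $71,238.90 × 37.5% = $26,714.59.
Line 2 (5444.11, Casador, 3,592 kg, $724,434.56):
Base rate for 5444.11 is 9.5% + $0.58/kg.
Origin Casador qualifies under the Ilara–Casador agreement and 5444.11 is covered: preferential rate Free applies instead.
Duty = $724,434.56 × 0% = $0.00.
Total = $26,714.59 + $0.00 = $26,714.59.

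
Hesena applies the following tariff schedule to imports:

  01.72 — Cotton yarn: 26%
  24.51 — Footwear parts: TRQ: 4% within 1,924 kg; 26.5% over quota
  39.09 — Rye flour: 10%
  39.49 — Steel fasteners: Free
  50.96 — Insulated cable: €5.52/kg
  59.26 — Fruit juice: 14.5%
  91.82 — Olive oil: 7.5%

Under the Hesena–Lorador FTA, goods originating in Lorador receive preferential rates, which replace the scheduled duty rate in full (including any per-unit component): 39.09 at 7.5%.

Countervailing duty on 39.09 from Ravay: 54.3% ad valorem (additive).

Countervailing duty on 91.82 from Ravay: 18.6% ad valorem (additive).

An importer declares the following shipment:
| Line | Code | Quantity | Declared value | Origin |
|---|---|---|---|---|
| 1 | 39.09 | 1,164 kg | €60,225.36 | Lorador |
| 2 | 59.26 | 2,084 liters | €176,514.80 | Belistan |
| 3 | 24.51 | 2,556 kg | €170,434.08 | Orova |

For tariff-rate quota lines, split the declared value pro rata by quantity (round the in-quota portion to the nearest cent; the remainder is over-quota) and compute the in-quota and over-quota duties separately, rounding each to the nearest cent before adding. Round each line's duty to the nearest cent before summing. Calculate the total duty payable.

€46,410.81

Line 1 (39.09, Lorador, 1,164 kg, €60,225.36):
Base rate for 39.09 is 10%.
Origin Lorador qualifies under the Hesena–Lorador agreement and 39.09 is covered: preferential rate 7.5% applies instead.
The additional-duty order on 39.09 targets Ravay, not Lorador; it does not apply.
Duty = €60,225.36 × 7.5% = €4,516.90.
Line 2 (59.26, Belistan, 2,084 liters, €176,514.80):
Base rate for 59.26 is 14.5%.
Duty = €176,514.80 × 14.5% = €25,594.65.
Line 3 (24.51, Orova, 2,556 kg, €170,434.08):
Code 24.51 is under a tariff-rate quota (threshold 1,924 kg). In-quota: 1,924 kg at 4%; over-quota: 632 kg at 26.5%.
Pro-rata value split: in-quota = €170,434.08 × 1,924/2,556 = €128,292.32; over-quota = €170,434.08 − €128,292.32 = €42,141.76.
In-quota duty = €128,292.32 × 4% = €5,131.69. Over-quota duty = €42,141.76 × 26.5% = €11,167.57.
Line duty = €5,131.69 + €11,167.57 = €16,299.26.
Total = €4,516.90 + €25,594.65 + €16,299.26 = €46,410.81.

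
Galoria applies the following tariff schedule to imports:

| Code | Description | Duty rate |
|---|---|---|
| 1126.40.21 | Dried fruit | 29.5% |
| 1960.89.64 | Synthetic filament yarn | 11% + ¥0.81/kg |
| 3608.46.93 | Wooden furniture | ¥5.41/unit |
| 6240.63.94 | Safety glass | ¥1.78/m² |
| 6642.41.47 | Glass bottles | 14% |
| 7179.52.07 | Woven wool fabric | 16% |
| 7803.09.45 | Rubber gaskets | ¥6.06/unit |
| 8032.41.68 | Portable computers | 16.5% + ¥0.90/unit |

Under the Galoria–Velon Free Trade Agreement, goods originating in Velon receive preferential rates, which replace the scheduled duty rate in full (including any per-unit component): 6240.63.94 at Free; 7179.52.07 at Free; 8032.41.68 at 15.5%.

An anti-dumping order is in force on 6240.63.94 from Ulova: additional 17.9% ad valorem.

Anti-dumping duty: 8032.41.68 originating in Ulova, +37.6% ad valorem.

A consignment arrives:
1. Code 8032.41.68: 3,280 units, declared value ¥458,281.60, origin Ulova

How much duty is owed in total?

Line 1 (8032.41.68, Ulova, 3,280 units, ¥458,281.60):
Base rate for 8032.41.68 is 16.5% + ¥0.90/unit.
8032.41.68 has an FTA preferential rate, but origin Ulova is not Velon; base rate stands.
Additional duty on 8032.41.68 from Ulova: +37.6%. Applied ad valorem rate: 16.5% + 37.6% = 54.1%.
Duty = ¥458,281.60 × 54.1% + 3,280 × ¥0.90 = ¥250,882.35.

¥250,882.35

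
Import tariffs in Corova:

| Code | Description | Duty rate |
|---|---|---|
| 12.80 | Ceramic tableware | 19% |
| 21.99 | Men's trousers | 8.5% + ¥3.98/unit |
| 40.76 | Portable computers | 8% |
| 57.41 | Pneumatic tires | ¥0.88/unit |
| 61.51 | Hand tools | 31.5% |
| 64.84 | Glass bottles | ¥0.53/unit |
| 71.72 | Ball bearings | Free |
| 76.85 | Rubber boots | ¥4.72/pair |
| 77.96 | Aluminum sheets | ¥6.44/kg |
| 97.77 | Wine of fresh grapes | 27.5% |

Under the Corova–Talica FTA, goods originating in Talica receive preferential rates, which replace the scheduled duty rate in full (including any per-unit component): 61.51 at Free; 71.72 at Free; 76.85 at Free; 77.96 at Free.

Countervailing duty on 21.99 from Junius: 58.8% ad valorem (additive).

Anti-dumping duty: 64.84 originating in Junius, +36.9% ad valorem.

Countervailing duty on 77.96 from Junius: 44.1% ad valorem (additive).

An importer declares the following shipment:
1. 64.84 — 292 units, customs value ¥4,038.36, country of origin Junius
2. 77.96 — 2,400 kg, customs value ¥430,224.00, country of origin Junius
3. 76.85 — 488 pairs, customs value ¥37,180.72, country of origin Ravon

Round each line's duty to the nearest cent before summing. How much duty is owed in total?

¥209,133.05

Line 1 (64.84, Junius, 292 units, ¥4,038.36):
Base rate for 64.84 is ¥0.53/unit.
Additional duty on 64.84 from Junius: +36.9% ad valorem. Applied ad valorem rate = 36.9%.
Duty = ¥4,038.36 × 36.9% + 292 × ¥0.53 = ¥1,644.91.
Line 2 (77.96, Junius, 2,400 kg, ¥430,224.00):
Base rate for 77.96 is ¥6.44/kg.
77.96 has an FTA preferential rate, but origin Junius is not Talica; base rate stands.
Additional duty on 77.96 from Junius: +44.1% ad valorem. Applied ad valorem rate = 44.1%.
Duty = ¥430,224.00 × 44.1% + 2,400 × ¥6.44 = ¥205,184.78.
Line 3 (76.85, Ravon, 488 pairs, ¥37,180.72):
Base rate for 76.85 is ¥4.72/pair.
76.85 has an FTA preferential rate, but origin Ravon is not Talica; base rate stands.
Duty = 488 × ¥4.72 = ¥2,303.36.
Total = ¥1,644.91 + ¥205,184.78 + ¥2,303.36 = ¥209,133.05.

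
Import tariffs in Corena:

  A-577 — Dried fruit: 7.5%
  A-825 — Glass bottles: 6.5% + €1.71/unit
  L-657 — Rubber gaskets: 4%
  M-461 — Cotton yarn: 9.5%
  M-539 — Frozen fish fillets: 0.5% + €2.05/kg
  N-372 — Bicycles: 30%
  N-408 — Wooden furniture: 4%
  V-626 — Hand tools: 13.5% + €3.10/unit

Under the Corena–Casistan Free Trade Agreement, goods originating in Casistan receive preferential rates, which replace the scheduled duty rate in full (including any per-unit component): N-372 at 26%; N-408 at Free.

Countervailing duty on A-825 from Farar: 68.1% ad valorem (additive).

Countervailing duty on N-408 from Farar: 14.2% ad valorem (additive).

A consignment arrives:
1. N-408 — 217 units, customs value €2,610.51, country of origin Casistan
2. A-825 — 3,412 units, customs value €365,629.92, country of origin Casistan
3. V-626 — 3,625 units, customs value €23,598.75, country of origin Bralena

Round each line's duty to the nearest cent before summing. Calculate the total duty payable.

Line 1 (N-408, Casistan, 217 units, €2,610.51):
Base rate for N-408 is 4%.
Origin Casistan qualifies under the Corena–Casistan agreement and N-408 is covered: preferential rate Free applies instead.
The additional-duty order on N-408 targets Farar, not Casistan; it does not apply.
Duty = €2,610.51 × 0% = €0.00.
Line 2 (A-825, Casistan, 3,412 units, €365,629.92):
Base rate for A-825 is 6.5% + €1.71/unit.
Origin Casistan is the FTA partner but A-825 is not on the preference list; base rate stands.
The additional-duty order on A-825 targets Farar, not Casistan; it does not apply.
Duty = €365,629.92 × 6.5% + 3,412 × €1.71 = €29,600.46.
Line 3 (V-626, Bralena, 3,625 units, €23,598.75):
Base rate for V-626 is 13.5% + €3.10/unit.
Duty = €23,598.75 × 13.5% + 3,625 × €3.10 = €14,423.33.
Total = €0.00 + €29,600.46 + €14,423.33 = €44,023.79.

€44,023.79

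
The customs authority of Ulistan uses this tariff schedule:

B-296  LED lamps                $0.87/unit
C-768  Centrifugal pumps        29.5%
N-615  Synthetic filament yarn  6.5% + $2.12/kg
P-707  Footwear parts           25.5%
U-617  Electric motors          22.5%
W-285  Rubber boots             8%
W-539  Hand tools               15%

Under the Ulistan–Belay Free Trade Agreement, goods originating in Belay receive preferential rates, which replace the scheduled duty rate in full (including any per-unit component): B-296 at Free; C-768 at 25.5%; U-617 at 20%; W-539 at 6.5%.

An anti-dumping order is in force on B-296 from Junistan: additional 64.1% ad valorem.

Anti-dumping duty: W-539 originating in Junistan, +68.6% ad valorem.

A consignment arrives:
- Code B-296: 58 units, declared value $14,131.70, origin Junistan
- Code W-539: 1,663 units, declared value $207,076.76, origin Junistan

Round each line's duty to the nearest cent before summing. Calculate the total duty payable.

Line 1 (B-296, Junistan, 58 units, $14,131.70):
Base rate for B-296 is $0.87/unit.
B-296 has an FTA preferential rate, but origin Junistan is not Belay; base rate stands.
Additional duty on B-296 from Junistan: +64.1% ad valorem. Applied ad valorem rate = 64.1%.
Duty = $14,131.70 × 64.1% + 58 × $0.87 = $9,108.88.
Line 2 (W-539, Junistan, 1,663 units, $207,076.76):
Base rate for W-539 is 15%.
W-539 has an FTA preferential rate, but origin Junistan is not Belay; base rate stands.
Additional duty on W-539 from Junistan: +68.6%. Applied ad valorem rate: 15% + 68.6% = 83.6%.
Duty = $207,076.76 × 83.6% = $173,116.17.
Total = $9,108.88 + $173,116.17 = $182,225.05.

$182,225.05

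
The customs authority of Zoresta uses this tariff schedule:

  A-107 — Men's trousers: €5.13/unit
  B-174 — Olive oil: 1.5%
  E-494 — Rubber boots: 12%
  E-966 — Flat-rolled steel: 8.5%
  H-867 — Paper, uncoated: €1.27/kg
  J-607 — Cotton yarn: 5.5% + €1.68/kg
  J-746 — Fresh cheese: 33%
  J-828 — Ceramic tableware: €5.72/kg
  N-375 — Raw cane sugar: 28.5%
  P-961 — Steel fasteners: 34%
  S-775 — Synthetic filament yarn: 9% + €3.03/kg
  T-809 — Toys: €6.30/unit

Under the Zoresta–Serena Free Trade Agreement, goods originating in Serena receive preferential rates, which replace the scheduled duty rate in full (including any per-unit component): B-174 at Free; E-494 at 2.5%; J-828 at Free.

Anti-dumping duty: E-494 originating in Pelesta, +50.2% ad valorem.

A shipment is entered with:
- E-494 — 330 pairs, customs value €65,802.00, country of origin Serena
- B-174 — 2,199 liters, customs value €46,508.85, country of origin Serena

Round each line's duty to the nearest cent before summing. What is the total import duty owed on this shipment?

Line 1 (E-494, Serena, 330 pairs, €65,802.00):
Base rate for E-494 is 12%.
Origin Serena qualifies under the Zoresta–Serena agreement and E-494 is covered: preferential rate 2.5% applies instead.
The additional-duty order on E-494 targets Pelesta, not Serena; it does not apply.
Duty = €65,802.00 × 2.5% = €1,645.05.
Line 2 (B-174, Serena, 2,199 liters, €46,508.85):
Base rate for B-174 is 1.5%.
Origin Serena qualifies under the Zoresta–Serena agreement and B-174 is covered: preferential rate Free applies instead.
Duty = €46,508.85 × 0% = €0.00.
Total = €1,645.05 + €0.00 = €1,645.05.

€1,645.05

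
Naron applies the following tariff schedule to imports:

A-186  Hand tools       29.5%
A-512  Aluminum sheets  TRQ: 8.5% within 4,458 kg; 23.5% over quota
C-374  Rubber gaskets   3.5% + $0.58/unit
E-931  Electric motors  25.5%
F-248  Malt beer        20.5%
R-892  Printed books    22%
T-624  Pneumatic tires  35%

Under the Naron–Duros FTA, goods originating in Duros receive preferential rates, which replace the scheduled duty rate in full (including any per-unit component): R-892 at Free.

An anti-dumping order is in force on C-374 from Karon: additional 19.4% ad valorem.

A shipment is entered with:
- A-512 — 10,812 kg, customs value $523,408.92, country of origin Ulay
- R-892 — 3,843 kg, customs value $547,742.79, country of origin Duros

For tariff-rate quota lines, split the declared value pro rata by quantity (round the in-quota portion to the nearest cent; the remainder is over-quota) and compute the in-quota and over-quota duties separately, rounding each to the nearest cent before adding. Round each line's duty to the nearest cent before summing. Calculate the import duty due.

Line 1 (A-512, Ulay, 10,812 kg, $523,408.92):
Code A-512 is under a tariff-rate quota (threshold 4,458 kg). In-quota: 4,458 kg at 8.5%; over-quota: 6,354 kg at 23.5%.
Pro-rata value split: in-quota = $523,408.92 × 4,458/10,812 = $215,811.78; over-quota = $523,408.92 − $215,811.78 = $307,597.14.
In-quota duty = $215,811.78 × 8.5% = $18,344.00. Over-quota duty = $307,597.14 × 23.5% = $72,285.33.
Line duty = $18,344.00 + $72,285.33 = $90,629.33.
Line 2 (R-892, Duros, 3,843 kg, $547,742.79):
Base rate for R-892 is 22%.
Origin Duros qualifies under the Naron–Duros agreement and R-892 is covered: preferential rate Free applies instead.
Duty = $547,742.79 × 0% = $0.00.
Total = $90,629.33 + $0.00 = $90,629.33.

$90,629.33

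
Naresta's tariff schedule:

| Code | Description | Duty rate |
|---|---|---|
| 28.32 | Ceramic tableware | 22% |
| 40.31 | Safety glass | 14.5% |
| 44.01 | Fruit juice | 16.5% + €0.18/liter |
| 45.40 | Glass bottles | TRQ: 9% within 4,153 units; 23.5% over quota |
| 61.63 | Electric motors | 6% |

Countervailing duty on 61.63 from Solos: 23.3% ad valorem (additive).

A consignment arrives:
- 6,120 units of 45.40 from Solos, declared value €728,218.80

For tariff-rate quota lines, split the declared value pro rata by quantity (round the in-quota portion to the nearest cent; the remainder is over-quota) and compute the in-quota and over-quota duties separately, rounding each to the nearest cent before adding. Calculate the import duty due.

Line 1 (45.40, Solos, 6,120 units, €728,218.80):
Code 45.40 is under a tariff-rate quota (threshold 4,153 units). In-quota: 4,153 units at 9%; over-quota: 1,967 units at 23.5%.
Pro-rata value split: in-quota = €728,218.80 × 4,153/6,120 = €494,165.47; over-quota = €728,218.80 − €494,165.47 = €234,053.33.
In-quota duty = €494,165.47 × 9% = €44,474.89. Over-quota duty = €234,053.33 × 23.5% = €55,002.53.
Line duty = €44,474.89 + €55,002.53 = €99,477.42.

€99,477.42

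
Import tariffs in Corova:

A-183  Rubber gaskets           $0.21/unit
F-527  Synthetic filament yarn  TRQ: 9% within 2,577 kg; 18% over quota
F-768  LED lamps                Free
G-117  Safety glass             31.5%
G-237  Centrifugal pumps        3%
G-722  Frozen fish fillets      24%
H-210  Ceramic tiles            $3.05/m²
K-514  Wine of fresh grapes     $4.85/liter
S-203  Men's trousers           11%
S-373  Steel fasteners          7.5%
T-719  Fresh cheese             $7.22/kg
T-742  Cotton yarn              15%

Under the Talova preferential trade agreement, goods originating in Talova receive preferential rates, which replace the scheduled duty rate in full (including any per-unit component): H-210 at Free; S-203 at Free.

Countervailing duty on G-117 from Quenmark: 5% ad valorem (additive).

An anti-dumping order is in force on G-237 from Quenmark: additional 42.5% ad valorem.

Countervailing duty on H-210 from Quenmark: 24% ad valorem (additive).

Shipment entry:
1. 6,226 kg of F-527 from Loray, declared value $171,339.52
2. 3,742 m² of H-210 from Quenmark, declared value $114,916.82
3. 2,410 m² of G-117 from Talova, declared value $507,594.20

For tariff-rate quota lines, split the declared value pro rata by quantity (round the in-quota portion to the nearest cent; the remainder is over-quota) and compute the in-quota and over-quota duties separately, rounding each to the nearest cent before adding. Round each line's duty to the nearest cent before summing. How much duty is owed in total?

$223,343.71

Line 1 (F-527, Loray, 6,226 kg, $171,339.52):
Code F-527 is under a tariff-rate quota (threshold 2,577 kg). In-quota: 2,577 kg at 9%; over-quota: 3,649 kg at 18%.
Pro-rata value split: in-quota = $171,339.52 × 2,577/6,226 = $70,919.04; over-quota = $171,339.52 − $70,919.04 = $100,420.48.
In-quota duty = $70,919.04 × 9% = $6,382.71. Over-quota duty = $100,420.48 × 18% = $18,075.69.
Line duty = $6,382.71 + $18,075.69 = $24,458.40.
Line 2 (H-210, Quenmark, 3,742 m², $114,916.82):
Base rate for H-210 is $3.05/m².
H-210 has an FTA preferential rate, but origin Quenmark is not Talova; base rate stands.
Additional duty on H-210 from Quenmark: +24% ad valorem. Applied ad valorem rate = 24%.
Duty = $114,916.82 × 24% + 3,742 × $3.05 = $38,993.14.
Line 3 (G-117, Talova, 2,410 m², $507,594.20):
Base rate for G-117 is 31.5%.
Origin Talova is the FTA partner but G-117 is not on the preference list; base rate stands.
The additional-duty order on G-117 targets Quenmark, not Talova; it does not apply.
Duty = $507,594.20 × 31.5% = $159,892.17.
Total = $24,458.40 + $38,993.14 + $159,892.17 = $223,343.71.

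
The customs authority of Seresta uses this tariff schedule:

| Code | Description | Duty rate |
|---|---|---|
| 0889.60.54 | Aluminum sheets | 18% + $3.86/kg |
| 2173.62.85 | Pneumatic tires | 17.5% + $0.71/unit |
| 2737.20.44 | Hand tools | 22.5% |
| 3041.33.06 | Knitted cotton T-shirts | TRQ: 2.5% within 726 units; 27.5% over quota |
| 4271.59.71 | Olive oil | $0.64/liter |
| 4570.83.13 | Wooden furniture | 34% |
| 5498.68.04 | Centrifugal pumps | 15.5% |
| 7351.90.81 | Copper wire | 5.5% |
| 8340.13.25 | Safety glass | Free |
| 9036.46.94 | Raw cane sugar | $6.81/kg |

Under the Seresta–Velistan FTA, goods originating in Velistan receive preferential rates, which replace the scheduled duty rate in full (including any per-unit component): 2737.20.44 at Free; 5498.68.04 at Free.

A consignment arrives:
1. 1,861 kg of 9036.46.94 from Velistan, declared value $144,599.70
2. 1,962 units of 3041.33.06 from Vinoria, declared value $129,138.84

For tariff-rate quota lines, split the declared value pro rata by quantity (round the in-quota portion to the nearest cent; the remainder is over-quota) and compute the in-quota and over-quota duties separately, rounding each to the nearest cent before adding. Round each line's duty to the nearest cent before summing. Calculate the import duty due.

$36,240.26

Line 1 (9036.46.94, Velistan, 1,861 kg, $144,599.70):
Base rate for 9036.46.94 is $6.81/kg.
Origin Velistan is the FTA partner but 9036.46.94 is not on the preference list; base rate stands.
Duty = 1,861 × $6.81 = $12,673.41.
Line 2 (3041.33.06, Vinoria, 1,962 units, $129,138.84):
Code 3041.33.06 is under a tariff-rate quota (threshold 726 units). In-quota: 726 units at 2.5%; over-quota: 1,236 units at 27.5%.
Pro-rata value split: in-quota = $129,138.84 × 726/1,962 = $47,785.32; over-quota = $129,138.84 − $47,785.32 = $81,353.52.
In-quota duty = $47,785.32 × 2.5% = $1,194.63. Over-quota duty = $81,353.52 × 27.5% = $22,372.22.
Line duty = $1,194.63 + $22,372.22 = $23,566.85.
Total = $12,673.41 + $23,566.85 = $36,240.26.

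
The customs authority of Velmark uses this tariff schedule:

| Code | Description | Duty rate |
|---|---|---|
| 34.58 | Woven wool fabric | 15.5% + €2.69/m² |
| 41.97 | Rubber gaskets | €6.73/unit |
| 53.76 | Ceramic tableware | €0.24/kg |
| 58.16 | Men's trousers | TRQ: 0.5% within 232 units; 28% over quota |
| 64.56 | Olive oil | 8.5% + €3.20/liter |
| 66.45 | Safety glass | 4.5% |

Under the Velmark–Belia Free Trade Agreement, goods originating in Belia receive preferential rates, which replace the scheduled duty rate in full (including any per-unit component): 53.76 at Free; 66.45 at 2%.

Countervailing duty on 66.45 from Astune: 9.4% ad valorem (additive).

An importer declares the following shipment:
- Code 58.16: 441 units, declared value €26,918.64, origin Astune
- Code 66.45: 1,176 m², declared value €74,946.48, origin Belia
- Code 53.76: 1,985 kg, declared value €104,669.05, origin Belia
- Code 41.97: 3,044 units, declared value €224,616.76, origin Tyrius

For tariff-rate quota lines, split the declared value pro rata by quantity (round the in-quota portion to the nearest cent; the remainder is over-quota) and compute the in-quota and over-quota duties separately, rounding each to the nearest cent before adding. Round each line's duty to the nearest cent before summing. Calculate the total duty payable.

Line 1 (58.16, Astune, 441 units, €26,918.64):
Code 58.16 is under a tariff-rate quota (threshold 232 units). In-quota: 232 units at 0.5%; over-quota: 209 units at 28%.
Pro-rata value split: in-quota = €26,918.64 × 232/441 = €14,161.28; over-quota = €26,918.64 − €14,161.28 = €12,757.36.
In-quota duty = €14,161.28 × 0.5% = €70.81. Over-quota duty = €12,757.36 × 28% = €3,572.06.
Line duty = €70.81 + €3,572.06 = €3,642.87.
Line 2 (66.45, Belia, 1,176 m², €74,946.48):
Base rate for 66.45 is 4.5%.
Origin Belia qualifies under the Velmark–Belia agreement and 66.45 is covered: preferential rate 2% applies instead.
The additional-duty order on 66.45 targets Astune, not Belia; it does not apply.
Duty = €74,946.48 × 2% = €1,498.93.
Line 3 (53.76, Belia, 1,985 kg, €104,669.05):
Base rate for 53.76 is €0.24/kg.
Origin Belia qualifies under the Velmark–Belia agreement and 53.76 is covered: preferential rate Free applies instead.
Duty = €104,669.05 × 0% = €0.00.
Line 4 (41.97, Tyrius, 3,044 units, €224,616.76):
Base rate for 41.97 is €6.73/unit.
Duty = 3,044 × €6.73 = €20,486.12.
Total = €3,642.87 + €1,498.93 + €0.00 + €20,486.12 = €25,627.92.

€25,627.92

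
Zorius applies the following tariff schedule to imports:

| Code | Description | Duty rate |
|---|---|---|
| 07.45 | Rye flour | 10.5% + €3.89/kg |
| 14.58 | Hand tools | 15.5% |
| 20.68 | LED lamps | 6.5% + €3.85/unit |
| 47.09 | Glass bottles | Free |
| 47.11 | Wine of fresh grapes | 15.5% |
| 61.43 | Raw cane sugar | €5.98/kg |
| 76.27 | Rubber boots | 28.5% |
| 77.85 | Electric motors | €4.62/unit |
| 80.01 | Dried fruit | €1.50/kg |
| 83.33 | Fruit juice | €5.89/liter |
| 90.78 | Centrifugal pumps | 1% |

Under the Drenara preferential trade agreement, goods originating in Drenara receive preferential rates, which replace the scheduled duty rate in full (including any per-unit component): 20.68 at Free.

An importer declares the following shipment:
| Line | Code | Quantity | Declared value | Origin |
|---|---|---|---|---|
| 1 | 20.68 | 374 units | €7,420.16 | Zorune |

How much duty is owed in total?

€1,922.21

Line 1 (20.68, Zorune, 374 units, €7,420.16):
Base rate for 20.68 is 6.5% + €3.85/unit.
20.68 has an FTA preferential rate, but origin Zorune is not Drenara; base rate stands.
Duty = €7,420.16 × 6.5% + 374 × €3.85 = €1,922.21.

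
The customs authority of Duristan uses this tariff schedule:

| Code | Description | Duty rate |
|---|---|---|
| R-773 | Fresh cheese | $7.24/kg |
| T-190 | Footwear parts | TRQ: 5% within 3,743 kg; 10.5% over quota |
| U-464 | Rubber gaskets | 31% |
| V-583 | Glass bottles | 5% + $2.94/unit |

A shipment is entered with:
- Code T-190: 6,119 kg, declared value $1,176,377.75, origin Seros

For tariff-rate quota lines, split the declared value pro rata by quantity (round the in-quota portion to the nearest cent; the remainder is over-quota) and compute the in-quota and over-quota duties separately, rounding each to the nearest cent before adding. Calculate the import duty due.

$83,942.12

Line 1 (T-190, Seros, 6,119 kg, $1,176,377.75):
Code T-190 is under a tariff-rate quota (threshold 3,743 kg). In-quota: 3,743 kg at 5%; over-quota: 2,376 kg at 10.5%.
Pro-rata value split: in-quota = $1,176,377.75 × 3,743/6,119 = $719,591.75; over-quota = $1,176,377.75 − $719,591.75 = $456,786.00.
In-quota duty = $719,591.75 × 5% = $35,979.59. Over-quota duty = $456,786.00 × 10.5% = $47,962.53.
Line duty = $35,979.59 + $47,962.53 = $83,942.12.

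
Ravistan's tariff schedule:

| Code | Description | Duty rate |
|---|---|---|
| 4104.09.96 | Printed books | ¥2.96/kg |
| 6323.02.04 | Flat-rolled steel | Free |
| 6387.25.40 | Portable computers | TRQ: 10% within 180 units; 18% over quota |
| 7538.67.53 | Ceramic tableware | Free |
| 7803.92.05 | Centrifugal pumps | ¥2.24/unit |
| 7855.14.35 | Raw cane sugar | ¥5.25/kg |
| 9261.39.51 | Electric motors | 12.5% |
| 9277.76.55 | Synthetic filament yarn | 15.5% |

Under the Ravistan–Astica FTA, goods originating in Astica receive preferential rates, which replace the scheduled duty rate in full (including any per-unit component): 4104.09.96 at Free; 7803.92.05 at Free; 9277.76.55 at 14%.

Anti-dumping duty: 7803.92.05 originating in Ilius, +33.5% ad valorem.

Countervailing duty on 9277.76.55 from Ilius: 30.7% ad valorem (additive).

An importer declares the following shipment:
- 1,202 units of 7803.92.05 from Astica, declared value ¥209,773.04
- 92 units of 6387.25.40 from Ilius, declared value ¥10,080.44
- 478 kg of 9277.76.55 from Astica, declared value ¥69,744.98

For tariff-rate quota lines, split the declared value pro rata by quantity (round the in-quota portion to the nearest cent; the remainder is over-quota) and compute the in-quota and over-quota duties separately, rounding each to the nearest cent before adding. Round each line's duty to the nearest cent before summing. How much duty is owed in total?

¥10,772.34

Line 1 (7803.92.05, Astica, 1,202 units, ¥209,773.04):
Base rate for 7803.92.05 is ¥2.24/unit.
Origin Astica qualifies under the Ravistan–Astica agreement and 7803.92.05 is covered: preferential rate Free applies instead.
The additional-duty order on 7803.92.05 targets Ilius, not Astica; it does not apply.
Duty = ¥209,773.04 × 0% = ¥0.00.
Line 2 (6387.25.40, Ilius, 92 units, ¥10,080.44):
Code 6387.25.40 is under a tariff-rate quota (threshold 180 units). Quantity 92 units is within the quota, so the in-quota rate 10% applies to the full value.
Duty = ¥10,080.44 × 10% = ¥1,008.04.
Line 3 (9277.76.55, Astica, 478 kg, ¥69,744.98):
Base rate for 9277.76.55 is 15.5%.
Origin Astica qualifies under the Ravistan–Astica agreement and 9277.76.55 is covered: preferential rate 14% applies instead.
The additional-duty order on 9277.76.55 targets Ilius, not Astica; it does not apply.
Duty = ¥69,744.98 × 14% = ¥9,764.30.
Total = ¥0.00 + ¥1,008.04 + ¥9,764.30 = ¥10,772.34.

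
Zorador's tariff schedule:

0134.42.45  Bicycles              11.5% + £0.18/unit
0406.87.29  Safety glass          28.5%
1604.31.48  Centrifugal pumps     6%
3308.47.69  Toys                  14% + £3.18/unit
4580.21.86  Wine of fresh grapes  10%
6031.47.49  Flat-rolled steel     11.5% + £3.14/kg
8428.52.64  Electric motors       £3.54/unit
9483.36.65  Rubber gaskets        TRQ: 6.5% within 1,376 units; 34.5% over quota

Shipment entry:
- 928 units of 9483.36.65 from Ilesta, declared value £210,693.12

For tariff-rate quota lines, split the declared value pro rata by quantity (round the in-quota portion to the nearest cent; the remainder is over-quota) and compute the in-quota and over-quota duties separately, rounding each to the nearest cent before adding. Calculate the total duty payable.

Line 1 (9483.36.65, Ilesta, 928 units, £210,693.12):
Code 9483.36.65 is under a tariff-rate quota (threshold 1,376 units). Quantity 928 units is within the quota, so the in-quota rate 6.5% applies to the full value.
Duty = £210,693.12 × 6.5% = £13,695.05.

£13,695.05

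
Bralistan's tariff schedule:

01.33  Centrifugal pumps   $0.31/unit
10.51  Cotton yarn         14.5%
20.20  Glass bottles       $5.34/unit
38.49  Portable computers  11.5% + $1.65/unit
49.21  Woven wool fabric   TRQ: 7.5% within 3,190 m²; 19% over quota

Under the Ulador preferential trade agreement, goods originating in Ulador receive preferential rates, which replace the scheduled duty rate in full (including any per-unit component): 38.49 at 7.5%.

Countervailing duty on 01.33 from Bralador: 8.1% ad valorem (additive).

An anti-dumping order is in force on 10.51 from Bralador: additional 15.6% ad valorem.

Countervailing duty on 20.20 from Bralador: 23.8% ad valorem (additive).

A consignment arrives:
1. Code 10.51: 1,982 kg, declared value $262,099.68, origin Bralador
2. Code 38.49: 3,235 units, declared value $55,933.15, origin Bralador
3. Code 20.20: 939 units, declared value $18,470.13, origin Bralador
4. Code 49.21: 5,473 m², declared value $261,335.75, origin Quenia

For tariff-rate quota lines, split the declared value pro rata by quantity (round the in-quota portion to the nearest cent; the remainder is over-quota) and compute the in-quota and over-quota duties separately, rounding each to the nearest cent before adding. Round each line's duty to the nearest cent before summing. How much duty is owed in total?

Line 1 (10.51, Bralador, 1,982 kg, $262,099.68):
Base rate for 10.51 is 14.5%.
Additional duty on 10.51 from Bralador: +15.6%. Applied ad valorem rate: 14.5% + 15.6% = 30.1%.
Duty = $262,099.68 × 30.1% = $78,892.00.
Line 2 (38.49, Bralador, 3,235 units, $55,933.15):
Base rate for 38.49 is 11.5% + $1.65/unit.
38.49 has an FTA preferential rate, but origin Bralador is not Ulador; base rate stands.
Duty = $55,933.15 × 11.5% + 3,235 × $1.65 = $11,770.06.
Line 3 (20.20, Bralador, 939 units, $18,470.13):
Base rate for 20.20 is $5.34/unit.
Additional duty on 20.20 from Bralador: +23.8% ad valorem. Applied ad valorem rate = 23.8%.
Duty = $18,470.13 × 23.8% + 939 × $5.34 = $9,410.15.
Line 4 (49.21, Quenia, 5,473 m², $261,335.75):
Code 49.21 is under a tariff-rate quota (threshold 3,190 m²). In-quota: 3,190 m² at 7.5%; over-quota: 2,283 m² at 19%.
Pro-rata value split: in-quota = $261,335.75 × 3,190/5,473 = $152,322.50; over-quota = $261,335.75 − $152,322.50 = $109,013.25.
In-quota duty = $152,322.50 × 7.5% = $11,424.19. Over-quota duty = $109,013.25 × 19% = $20,712.52.
Line duty = $11,424.19 + $20,712.52 = $32,136.71.
Total = $78,892.00 + $11,770.06 + $9,410.15 + $32,136.71 = $132,208.92.

$132,208.92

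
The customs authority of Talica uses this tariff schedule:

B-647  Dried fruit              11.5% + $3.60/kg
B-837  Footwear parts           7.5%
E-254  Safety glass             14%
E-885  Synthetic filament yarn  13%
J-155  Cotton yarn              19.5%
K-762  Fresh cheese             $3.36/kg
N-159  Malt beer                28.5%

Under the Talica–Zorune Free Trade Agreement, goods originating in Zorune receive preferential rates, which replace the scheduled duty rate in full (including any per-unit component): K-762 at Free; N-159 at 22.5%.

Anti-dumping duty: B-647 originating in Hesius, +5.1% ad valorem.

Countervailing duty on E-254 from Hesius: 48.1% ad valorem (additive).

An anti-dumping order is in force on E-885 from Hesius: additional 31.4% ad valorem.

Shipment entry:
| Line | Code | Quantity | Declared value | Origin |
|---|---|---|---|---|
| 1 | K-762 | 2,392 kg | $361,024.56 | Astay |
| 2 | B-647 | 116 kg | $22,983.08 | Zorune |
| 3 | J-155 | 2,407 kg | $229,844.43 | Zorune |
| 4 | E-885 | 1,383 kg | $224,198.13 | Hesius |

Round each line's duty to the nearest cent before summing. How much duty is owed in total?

$155,461.40

Line 1 (K-762, Astay, 2,392 kg, $361,024.56):
Base rate for K-762 is $3.36/kg.
K-762 has an FTA preferential rate, but origin Astay is not Zorune; base rate stands.
Duty = 2,392 × $3.36 = $8,037.12.
Line 2 (B-647, Zorune, 116 kg, $22,983.08):
Base rate for B-647 is 11.5% + $3.60/kg.
Origin Zorune is the FTA partner but B-647 is not on the preference list; base rate stands.
The additional-duty order on B-647 targets Hesius, not Zorune; it does not apply.
Duty = $22,983.08 × 11.5% + 116 × $3.60 = $3,060.65.
Line 3 (J-155, Zorune, 2,407 kg, $229,844.43):
Base rate for J-155 is 19.5%.
Origin Zorune is the FTA partner but J-155 is not on the preference list; base rate stands.
Duty = $229,844.43 × 19.5% = $44,819.66.
Line 4 (E-885, Hesius, 1,383 kg, $224,198.13):
Base rate for E-885 is 13%.
Additional duty on E-885 from Hesius: +31.4%. Applied ad valorem rate: 13% + 31.4% = 44.4%.
Duty = $224,198.13 × 44.4% = $99,543.97.
Total = $8,037.12 + $3,060.65 + $44,819.66 + $99,543.97 = $155,461.40.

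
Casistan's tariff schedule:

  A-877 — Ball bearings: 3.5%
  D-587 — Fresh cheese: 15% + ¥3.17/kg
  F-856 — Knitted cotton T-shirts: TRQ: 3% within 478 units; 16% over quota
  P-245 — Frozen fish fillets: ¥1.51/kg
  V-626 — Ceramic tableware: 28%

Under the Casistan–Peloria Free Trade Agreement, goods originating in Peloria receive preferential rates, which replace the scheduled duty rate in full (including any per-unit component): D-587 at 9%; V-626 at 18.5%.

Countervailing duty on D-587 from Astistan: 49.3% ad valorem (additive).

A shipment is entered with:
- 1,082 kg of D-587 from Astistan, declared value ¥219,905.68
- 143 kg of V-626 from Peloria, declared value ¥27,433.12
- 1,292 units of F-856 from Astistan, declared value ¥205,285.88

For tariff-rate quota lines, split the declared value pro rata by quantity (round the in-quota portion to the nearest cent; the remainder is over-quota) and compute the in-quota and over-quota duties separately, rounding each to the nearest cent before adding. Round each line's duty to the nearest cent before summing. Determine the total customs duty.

Line 1 (D-587, Astistan, 1,082 kg, ¥219,905.68):
Base rate for D-587 is 15% + ¥3.17/kg.
D-587 has an FTA preferential rate, but origin Astistan is not Peloria; base rate stands.
Additional duty on D-587 from Astistan: +49.3%. Applied ad valorem rate: 15% + 49.3% = 64.3%.
Duty = ¥219,905.68 × 64.3% + 1,082 × ¥3.17 = ¥144,829.29.
Line 2 (V-626, Peloria, 143 kg, ¥27,433.12):
Base rate for V-626 is 28%.
Origin Peloria qualifies under the Casistan–Peloria agreement and V-626 is covered: preferential rate 18.5% applies instead.
Duty = ¥27,433.12 × 18.5% = ¥5,075.13.
Line 3 (F-856, Astistan, 1,292 units, ¥205,285.88):
Code F-856 is under a tariff-rate quota (threshold 478 units). In-quota: 478 units at 3%; over-quota: 814 units at 16%.
Pro-rata value split: in-quota = ¥205,285.88 × 478/1,292 = ¥75,949.42; over-quota = ¥205,285.88 − ¥75,949.42 = ¥129,336.46.
In-quota duty = ¥75,949.42 × 3% = ¥2,278.48. Over-quota duty = ¥129,336.46 × 16% = ¥20,693.83.
Line duty = ¥2,278.48 + ¥20,693.83 = ¥22,972.31.
Total = ¥144,829.29 + ¥5,075.13 + ¥22,972.31 = ¥172,876.73.

¥172,876.73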